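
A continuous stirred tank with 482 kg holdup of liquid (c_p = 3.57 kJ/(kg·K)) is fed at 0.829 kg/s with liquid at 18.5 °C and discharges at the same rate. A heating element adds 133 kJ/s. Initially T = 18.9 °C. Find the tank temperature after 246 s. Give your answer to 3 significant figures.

Energy balance: M c_p dT/dt = ṁ c_p (T_in − T) + 133.
Rearrange: dT/dt = (T_ss − T)/τ with τ = M/ṁ = 581.42 s and T_ss = T_in + Q̇/(ṁ c_p) = 63.440 °C.
Integrating: T(t) = T_ss + (T₀ − T_ss) e^(−t/τ).
T(246) = 63.440 + (-44.540)·e^(−246/581.42) = 63.440 + (-44.540)·0.65501 = 34.266 °C.

34.3 °C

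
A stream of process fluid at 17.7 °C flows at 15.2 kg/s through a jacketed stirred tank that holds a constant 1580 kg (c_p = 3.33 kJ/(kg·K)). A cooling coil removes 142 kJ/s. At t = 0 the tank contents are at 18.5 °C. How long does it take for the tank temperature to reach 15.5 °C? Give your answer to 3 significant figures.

185 s

M c_p dT/dt = ṁ c_p (T_in − T) − Q̇.
τ = M/ṁ = 103.95 s; T_ss = T_in − Q̇/(ṁ c_p) = 14.895 °C.
T(t) = T_ss + (T₀ − T_ss) e^(−t/τ). Set T = 15.5:
e^(−t/τ) = (15.5 − 14.895)/(18.5 − 14.895) = 0.16792
t = −103.95 · ln(0.16792) = 185.47 s.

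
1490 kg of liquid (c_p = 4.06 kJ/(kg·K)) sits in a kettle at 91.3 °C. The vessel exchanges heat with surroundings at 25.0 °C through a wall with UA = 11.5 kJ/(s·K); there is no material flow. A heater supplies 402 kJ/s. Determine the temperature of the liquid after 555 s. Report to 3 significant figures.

70.9 °C

M c_p dT/dt = −UA(T − T_amb) + Q̇.
dT/dt = (T_ss − T)/τ with T_ss = T_amb + Q̇/UA = 25.0 + 402/11.5 = 59.957 °C, τ = M c_p/UA = 1490·4.06/11.5 = 526.03 s.
Integrating: T(t) = T_ss + (T₀ − T_ss) e^(−t/τ).
T(555) = 59.957 + (31.343)·0.34817 = 70.869 °C.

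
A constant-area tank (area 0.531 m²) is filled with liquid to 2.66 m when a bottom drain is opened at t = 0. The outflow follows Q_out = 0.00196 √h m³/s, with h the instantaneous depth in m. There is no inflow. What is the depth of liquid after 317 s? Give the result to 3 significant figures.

1.09 m

Accumulation of liquid (constant cross-section A): A dh/dt = −0.00196 √h.
This is separable: 2 d(√h)/dt = −0.00196/A, so √h = √h₀ − (0.00196/(2A)) t.
√h = √2.66 − 0.00196·317/(2·0.531) = 1.6310 − 0.58505 = 1.0459.
h = 1.0459² = 1.0939 m.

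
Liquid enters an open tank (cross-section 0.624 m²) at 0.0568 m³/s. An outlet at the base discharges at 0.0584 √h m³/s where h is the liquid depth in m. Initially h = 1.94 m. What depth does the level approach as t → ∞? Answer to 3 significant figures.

0.946 m

Level balance: A dh/dt = 0.0568 − 0.0584 √h. Setting dh/dt = 0:
Q_in = 0.0584 √h_ss ⇒ √h_ss = 0.0568/0.0584 = 0.97260.
h_ss = 0.97260² = 0.94596 m. (Since h₀ = 1.94 m > h_ss, the level will fall toward this value.)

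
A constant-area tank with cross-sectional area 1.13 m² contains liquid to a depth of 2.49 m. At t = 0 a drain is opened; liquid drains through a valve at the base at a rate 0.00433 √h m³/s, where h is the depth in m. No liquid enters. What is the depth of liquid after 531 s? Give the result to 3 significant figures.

0.314 m

With no inflow, A dh/dt = −0.00433 √h.
Separate and integrate: 2(√h − √h₀) = −(0.00433/A) t.
√h = √2.49 − 0.00433·531/(2·1.13) = 1.5780 − 1.0174 = 0.56061.
h = 0.56061² = 0.31429 m.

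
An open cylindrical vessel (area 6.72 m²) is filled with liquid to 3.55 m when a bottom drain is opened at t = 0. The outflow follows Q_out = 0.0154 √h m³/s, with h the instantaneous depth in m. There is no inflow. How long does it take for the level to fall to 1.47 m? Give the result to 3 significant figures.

Mass balance (ρ constant): A dh/dt = −0.0154 √h.
∫ h^(−1/2) dh = −(0.0154/A) ∫ dt, giving 2√h = 2√h₀ − (0.0154/A) t.
t = 2A(√h₀ − √h)/0.0154 = 2·6.72·(√3.55 − √1.47)/0.0154
  = 13.440 × (1.8841 − 1.2124) / 0.0154 = 586.22 s.

586 s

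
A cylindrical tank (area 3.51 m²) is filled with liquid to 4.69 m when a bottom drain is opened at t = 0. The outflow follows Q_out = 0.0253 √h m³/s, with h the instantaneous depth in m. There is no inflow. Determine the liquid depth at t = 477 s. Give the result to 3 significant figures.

A dh/dt = −Q_out = −0.0253 √h.
Separate and integrate: 2(√h − √h₀) = −(0.0253/A) t.
√h = √4.69 − 0.0253·477/(2·3.51) = 2.1656 − 1.7191 = 0.44654.
h = 0.44654² = 0.19940 m.

0.199 m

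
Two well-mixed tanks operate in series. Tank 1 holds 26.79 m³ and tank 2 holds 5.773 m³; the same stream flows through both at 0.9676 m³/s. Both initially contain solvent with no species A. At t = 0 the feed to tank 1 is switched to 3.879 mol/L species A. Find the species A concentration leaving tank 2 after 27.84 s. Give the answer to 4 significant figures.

Each tank obeys Vᵢ dCᵢ/dt = Q(Cᵢ₋₁ − Cᵢ), so τᵢ = Vᵢ/Q.
τ₁ = 26.79/0.9676 = 27.6871 s; τ₂ = 5.773/0.9676 = 5.96631 s.
Tank 1: C₁ = C_in(1 − e^(−t/τ₁)). Tank 2 (τ₁ ≠ τ₂): C₂ = C_in[1 − (τ₁ e^(−t/τ₁) − τ₂ e^(−t/τ₂))/(τ₁ − τ₂)].
At t = 27.84: e^(−t/τ₁) = 0.365853, e^(−t/τ₂) = 0.00940793.
C₂ = 3.879·[1 − (27.6871·0.365853 − 5.96631·0.00940793)/(21.7208)] = 3.879·0.536238 = 2.08007 mol/L.

2.080 mol/L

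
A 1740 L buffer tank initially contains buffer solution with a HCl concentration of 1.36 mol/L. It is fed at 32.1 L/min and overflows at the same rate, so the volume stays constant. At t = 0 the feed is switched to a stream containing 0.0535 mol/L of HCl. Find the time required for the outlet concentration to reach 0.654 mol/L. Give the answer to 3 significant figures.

42.1 min

Mass balance on the solute (V constant): V dC/dt = Q(C_in − C), so τ = V/Q = 54.206 min.
C(t) = C_in + (C₀ − C_in) e^(−t/τ). Set C = 0.654 and solve for t:
e^(−t/τ) = (C − C_in)/(C₀ − C_in) = (0.654 − 0.0535)/(1.36 − 0.0535) = 0.45962
t = −τ ln(…) = 54.206 × 0.77734 = 42.136 min.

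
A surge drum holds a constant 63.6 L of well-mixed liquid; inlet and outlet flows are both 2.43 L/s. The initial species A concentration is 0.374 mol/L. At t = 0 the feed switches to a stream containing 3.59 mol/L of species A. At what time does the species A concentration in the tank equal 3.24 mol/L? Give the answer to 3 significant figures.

58.1 s

Species balance: V dC/dt = Q(C_in − C) ⇒ τ = V/Q = 26.173 s.
C(t) = C_in + (C₀ − C_in) e^(−t/τ). Set C = 3.24 and solve for t:
e^(−t/τ) = (C − C_in)/(C₀ − C_in) = (3.24 − 3.59)/(0.374 − 3.59) = 0.10883
t = −τ ln(…) = 26.173 × 2.2180 = 58.050 s.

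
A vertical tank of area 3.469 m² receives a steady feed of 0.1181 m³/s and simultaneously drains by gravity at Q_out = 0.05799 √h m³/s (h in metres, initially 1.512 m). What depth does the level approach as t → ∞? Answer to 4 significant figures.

Level balance: A dh/dt = 0.1181 − 0.05799 √h. Setting dh/dt = 0:
Q_in = 0.05799 √h_ss ⇒ √h_ss = 0.1181/0.05799 = 2.03656.
h_ss = 2.03656² = 4.14757 m. (Since h₀ = 1.512 m < h_ss, the level will rise toward this value.)

4.148 m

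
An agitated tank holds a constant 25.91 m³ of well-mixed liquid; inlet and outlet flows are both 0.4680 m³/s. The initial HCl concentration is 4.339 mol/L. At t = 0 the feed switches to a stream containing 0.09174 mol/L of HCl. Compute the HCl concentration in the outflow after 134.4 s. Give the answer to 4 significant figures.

Unsteady species balance (constant V, well mixed): V dC/dt = Q(C_in − C).
Time constant τ = V/Q = 25.91/0.4680 = 55.3632 s.
Integrating: C(t) = C_in + (C₀ − C_in) e^(−t/τ).
C(134.4) = 0.09174 + (4.339 − 0.09174)·e^(−134.4/55.3632) = 0.09174 + (4.24726)·0.0882481 = 0.466553 mol/L.

0.4666 mol/L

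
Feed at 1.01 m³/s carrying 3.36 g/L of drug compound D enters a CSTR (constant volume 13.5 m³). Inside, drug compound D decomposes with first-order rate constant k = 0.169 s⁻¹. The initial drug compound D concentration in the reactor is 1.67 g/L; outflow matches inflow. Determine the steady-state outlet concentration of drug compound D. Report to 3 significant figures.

1.03 g/L

V dC/dt = Q(C_in − C) − k V C.
At steady state: 0 = Q C_in − (Q + kV) C_ss, so C_ss = Q C_in/(Q + kV).
C_ss = 1.01·3.36/(1.01 + 0.169·13.5) = 3.3936/3.2915 = 1.0310 g/L.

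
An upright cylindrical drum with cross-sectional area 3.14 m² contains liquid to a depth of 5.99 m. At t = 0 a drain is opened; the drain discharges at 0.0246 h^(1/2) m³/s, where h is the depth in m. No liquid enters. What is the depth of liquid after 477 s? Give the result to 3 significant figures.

0.335 m

With no inflow, A dh/dt = −0.0246 √h.
This is separable: 2 d(√h)/dt = −0.0246/A, so √h = √h₀ − (0.0246/(2A)) t.
√h = √5.99 − 0.0246·477/(2·3.14) = 2.4474 − 1.8685 = 0.57894.
h = 0.57894² = 0.33518 m.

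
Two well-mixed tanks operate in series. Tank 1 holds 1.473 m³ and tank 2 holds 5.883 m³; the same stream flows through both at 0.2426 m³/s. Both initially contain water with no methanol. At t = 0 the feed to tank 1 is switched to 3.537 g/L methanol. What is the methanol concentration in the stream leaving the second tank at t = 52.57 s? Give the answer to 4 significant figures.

Species balance on tank i: dCᵢ/dt = (Cᵢ₋₁ − Cᵢ)/τᵢ with τᵢ = Vᵢ/Q.
τ₁ = 1.473/0.2426 = 6.07172 s; τ₂ = 5.883/0.2426 = 24.2498 s.
Tank 1: C₁ = C_in(1 − e^(−t/τ₁)). Tank 2 (τ₁ ≠ τ₂): C₂ = C_in[1 − (τ₁ e^(−t/τ₁) − τ₂ e^(−t/τ₂))/(τ₁ − τ₂)].
At t = 52.57: e^(−t/τ₁) = 0.000173702, e^(−t/τ₂) = 0.114423.
C₂ = 3.537·[1 − (6.07172·0.000173702 − 24.2498·0.114423)/(-18.1781)] = 3.537·0.847416 = 2.99731 g/L.

2.997 g/L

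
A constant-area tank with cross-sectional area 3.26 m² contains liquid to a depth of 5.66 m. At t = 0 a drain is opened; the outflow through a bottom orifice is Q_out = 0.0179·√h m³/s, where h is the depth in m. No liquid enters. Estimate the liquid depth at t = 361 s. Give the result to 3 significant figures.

A dh/dt = −Q_out = −0.0179 √h.
This is separable: 2 d(√h)/dt = −0.0179/A, so √h = √h₀ − (0.0179/(2A)) t.
√h = √5.66 − 0.0179·361/(2·3.26) = 2.3791 − 0.99109 = 1.3880.
h = 1.3880² = 1.9265 m.

1.93 m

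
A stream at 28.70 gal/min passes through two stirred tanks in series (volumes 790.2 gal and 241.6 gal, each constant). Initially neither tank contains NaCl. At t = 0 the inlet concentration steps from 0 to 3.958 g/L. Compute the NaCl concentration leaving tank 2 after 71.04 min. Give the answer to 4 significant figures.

3.526 g/L

Time constants: τᵢ = Vᵢ/Q for each well-mixed tank.
τ₁ = 790.2/28.70 = 27.5331 min; τ₂ = 241.6/28.70 = 8.41812 min.
Tank 1: C₁ = C_in(1 − e^(−t/τ₁)). Tank 2 (τ₁ ≠ τ₂): C₂ = C_in[1 − (τ₁ e^(−t/τ₁) − τ₂ e^(−t/τ₂))/(τ₁ − τ₂)].
At t = 71.04: e^(−t/τ₁) = 0.0757613, e^(−t/τ₂) = 0.000216279.
C₂ = 3.958·[1 − (27.5331·0.0757613 − 8.41812·0.000216279)/(19.1150)] = 3.958·0.890969 = 3.52646 g/L.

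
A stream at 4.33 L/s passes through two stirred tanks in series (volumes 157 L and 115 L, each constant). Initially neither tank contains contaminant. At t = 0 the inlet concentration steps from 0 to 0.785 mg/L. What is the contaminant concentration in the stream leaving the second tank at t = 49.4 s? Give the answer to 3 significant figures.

Each tank obeys Vᵢ dCᵢ/dt = Q(Cᵢ₋₁ − Cᵢ), so τᵢ = Vᵢ/Q.
τ₁ = 157/4.33 = 36.259 s; τ₂ = 115/4.33 = 26.559 s.
Tank 1: C₁ = C_in(1 − e^(−t/τ₁)). Tank 2 (τ₁ ≠ τ₂): C₂ = C_in[1 − (τ₁ e^(−t/τ₁) − τ₂ e^(−t/τ₂))/(τ₁ − τ₂)].
At t = 49.4: e^(−t/τ₁) = 0.25604, e^(−t/τ₂) = 0.15567.
C₂ = 0.785·[1 − (36.259·0.25604 − 26.559·0.15567)/(9.6998)] = 0.785·0.46915 = 0.36828 mg/L.

0.368 mg/L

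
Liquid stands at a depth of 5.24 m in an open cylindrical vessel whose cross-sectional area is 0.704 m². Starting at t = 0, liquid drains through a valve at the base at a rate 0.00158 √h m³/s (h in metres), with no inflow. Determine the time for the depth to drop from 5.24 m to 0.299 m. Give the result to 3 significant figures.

With no inflow, A dh/dt = −0.00158 √h.
∫ h^(−1/2) dh = −(0.00158/A) ∫ dt, giving 2√h = 2√h₀ − (0.00158/A) t.
t = 2A(√h₀ − √h)/0.00158 = 2·0.704·(√5.24 − √0.299)/0.00158
  = 1.4080 × (2.2891 − 0.54681) / 0.00158 = 1552.6 s.

1550 s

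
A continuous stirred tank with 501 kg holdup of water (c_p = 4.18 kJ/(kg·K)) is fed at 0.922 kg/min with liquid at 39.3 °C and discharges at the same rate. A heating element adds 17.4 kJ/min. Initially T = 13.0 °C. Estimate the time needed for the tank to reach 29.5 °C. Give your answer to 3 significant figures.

Unsteady energy balance on the tank contents: M c_p dT/dt = ṁ c_p (T_in − T) + 17.4.
τ = M/ṁ = 543.38 min; T_ss = T_in + Q̇/(ṁ c_p) = 43.815 °C.
T(t) = T_ss + (T₀ − T_ss) e^(−t/τ). Set T = 29.5:
e^(−t/τ) = (29.5 − 43.815)/(13.0 − 43.815) = 0.46454
t = −543.38 · ln(0.46454) = 416.61 min.

417 min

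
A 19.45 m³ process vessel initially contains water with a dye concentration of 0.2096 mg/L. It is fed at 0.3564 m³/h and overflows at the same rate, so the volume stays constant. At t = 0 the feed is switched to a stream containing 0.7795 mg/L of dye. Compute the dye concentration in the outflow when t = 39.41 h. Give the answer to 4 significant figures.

0.5027 mg/L

Mass balance on the solute (V constant): V dC/dt = Q(C_in − C).
So dC/dt = (C_in − C)/τ with τ = V/Q = 19.45/0.3564 = 54.5735 h.
C approaches C_in exponentially: C(t) = C_in + (C₀ − C_in) e^(−t/τ).
C(39.41) = 0.7795 + (0.2096 − 0.7795)·e^(−39.41/54.5735) = 0.7795 + (-0.569900)·0.485709 = 0.502694 mg/L.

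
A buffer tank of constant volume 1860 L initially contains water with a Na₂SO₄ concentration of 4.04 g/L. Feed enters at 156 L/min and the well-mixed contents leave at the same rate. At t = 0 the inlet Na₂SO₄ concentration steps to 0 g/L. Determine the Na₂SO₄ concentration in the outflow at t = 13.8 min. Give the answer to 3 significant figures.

1.27 g/L

Mass balance on the solute (V constant): V dC/dt = Q(C_in − C).
Time constant τ = V/Q = 1860/156 = 11.923 min.
Solution: C(t) = C_in + (C₀ − C_in) e^(−t/τ).
C(13.8) = 0 + (4.04 − 0)·e^(−13.8/11.923) = 0 + (4.0400)·0.31430 = 1.2698 g/L.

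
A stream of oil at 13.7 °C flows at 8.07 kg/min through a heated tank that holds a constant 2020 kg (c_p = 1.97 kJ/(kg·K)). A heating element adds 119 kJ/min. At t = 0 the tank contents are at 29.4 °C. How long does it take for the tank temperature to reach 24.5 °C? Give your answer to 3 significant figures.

227 min

M c_p dT/dt = ṁ c_p (T_in − T) + Q̇.
τ = M/ṁ = 250.31 min; T_ss = T_in + Q̇/(ṁ c_p) = 21.185 °C.
T(t) = T_ss + (T₀ − T_ss) e^(−t/τ). Set T = 24.5:
e^(−t/τ) = (24.5 − 21.185)/(29.4 − 21.185) = 0.40351
t = −250.31 · ln(0.40351) = 227.17 min.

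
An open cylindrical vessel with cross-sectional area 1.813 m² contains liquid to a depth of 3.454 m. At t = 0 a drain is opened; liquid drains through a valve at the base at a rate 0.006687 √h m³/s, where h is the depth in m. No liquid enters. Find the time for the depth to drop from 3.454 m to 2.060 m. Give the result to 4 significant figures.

Unsteady balance on liquid volume: A dh/dt = −0.006687 √h.
This is separable: 2 d(√h)/dt = −0.006687/A, so √h = √h₀ − (0.006687/(2A)) t.
t = 2A(√h₀ − √h)/0.006687 = 2·1.813·(√3.454 − √2.060)/0.006687
  = 3.62600 × (1.85849 − 1.43527) / 0.006687 = 229.492 s.

229.5 s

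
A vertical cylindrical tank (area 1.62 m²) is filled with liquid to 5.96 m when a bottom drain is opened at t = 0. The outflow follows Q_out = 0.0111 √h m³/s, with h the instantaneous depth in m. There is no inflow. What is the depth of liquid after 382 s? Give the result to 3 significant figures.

Volume balance on the tank: A dh/dt = −0.0111 √h.
This is separable: 2 d(√h)/dt = −0.0111/A, so √h = √h₀ − (0.0111/(2A)) t.
√h = √5.96 − 0.0111·382/(2·1.62) = 2.4413 − 1.3087 = 1.1326.
h = 1.1326² = 1.2828 m.

1.28 m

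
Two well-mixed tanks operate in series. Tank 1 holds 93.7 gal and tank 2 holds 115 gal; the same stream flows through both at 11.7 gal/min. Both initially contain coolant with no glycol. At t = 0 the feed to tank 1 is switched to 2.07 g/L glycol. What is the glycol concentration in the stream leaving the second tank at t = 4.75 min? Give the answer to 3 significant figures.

Species balance on tank i: dCᵢ/dt = (Cᵢ₋₁ − Cᵢ)/τᵢ with τᵢ = Vᵢ/Q.
τ₁ = 93.7/11.7 = 8.0085 min; τ₂ = 115/11.7 = 9.8291 min.
Tank 1: C₁ = C_in(1 − e^(−t/τ₁)). Tank 2 (τ₁ ≠ τ₂): C₂ = C_in[1 − (τ₁ e^(−t/τ₁) − τ₂ e^(−t/τ₂))/(τ₁ − τ₂)].
At t = 4.75: e^(−t/τ₁) = 0.55260, e^(−t/τ₂) = 0.61677.
C₂ = 2.07·[1 − (8.0085·0.55260 − 9.8291·0.61677)/(-1.8205)] = 2.07·0.10096 = 0.20899 g/L.

0.209 g/L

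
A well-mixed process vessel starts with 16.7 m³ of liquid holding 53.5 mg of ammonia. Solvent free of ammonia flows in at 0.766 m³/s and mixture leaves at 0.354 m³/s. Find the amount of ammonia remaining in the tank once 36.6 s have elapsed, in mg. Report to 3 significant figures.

Total volume: dV/dt = Q_in − Q_out = 0.41200 m³/s, so V(t) = 16.7 + 0.41200 t and V(36.6) = 31.779 m³.
Species balance (pure solvent in): dm/dt = −Q_out · m/V(t).
Separate: dm/m = −Q_out dt/V(t) ⇒ ln(m/m₀) = −(Q_out/(Q_in−Q_out)) ln(V/V₀).
m = m₀ (V₀/V)^(Q_out/(Q_in−Q_out)) = 53.5 × (16.7/31.779)^(0.85922) = 30.780 mg.

30.8 mg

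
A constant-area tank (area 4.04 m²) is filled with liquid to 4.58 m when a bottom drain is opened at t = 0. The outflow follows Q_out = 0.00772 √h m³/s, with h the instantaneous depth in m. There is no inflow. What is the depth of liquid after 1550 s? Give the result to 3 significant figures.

A dh/dt = −Q_out = −0.00772 √h.
This is separable: 2 d(√h)/dt = −0.00772/A, so √h = √h₀ − (0.00772/(2A)) t.
√h = √4.58 − 0.00772·1550/(2·4.04) = 2.1401 − 1.4809 = 0.65915.
h = 0.65915² = 0.43448 m.

0.434 m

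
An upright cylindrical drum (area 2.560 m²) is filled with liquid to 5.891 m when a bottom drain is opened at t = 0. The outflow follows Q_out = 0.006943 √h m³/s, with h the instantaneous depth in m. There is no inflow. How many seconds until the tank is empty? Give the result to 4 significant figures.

With no inflow, A dh/dt = −0.006943 √h.
This is separable: 2 d(√h)/dt = −0.006943/A, so √h = √h₀ − (0.006943/(2A)) t.
Set h = 0: 2√h₀ = (0.006943/A) t_empty ⇒ t_empty = 2A√h₀/0.006943.
t_empty = 2·2.560·√5.891/0.006943 = 5.12000·2.42714/0.006943 = 1789.85 s.

1790 s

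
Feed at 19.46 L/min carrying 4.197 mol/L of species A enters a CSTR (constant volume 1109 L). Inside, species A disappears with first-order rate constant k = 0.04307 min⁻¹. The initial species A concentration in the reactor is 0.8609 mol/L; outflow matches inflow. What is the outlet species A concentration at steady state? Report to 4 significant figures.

Accumulation = in − out − consumed: V dC/dt = Q C_in − Q C − k V C.
Steady state (dC/dt = 0): C_ss = Q C_in/(Q + kV) = C_in/(1 + kV/Q).
C_ss = 19.46·4.197/(19.46 + 0.04307·1109) = 81.6736/67.2246 = 1.21494 mol/L.

1.215 mol/L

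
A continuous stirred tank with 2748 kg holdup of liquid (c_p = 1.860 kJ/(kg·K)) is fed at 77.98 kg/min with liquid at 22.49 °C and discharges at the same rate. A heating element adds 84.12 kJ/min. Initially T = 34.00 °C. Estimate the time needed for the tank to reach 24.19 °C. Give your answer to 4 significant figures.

First-law balance (no shaft work): M c_p dT/dt = ṁ c_p (T_in − T) + 84.12.
τ = M/ṁ = 35.2398 min; T_ss = T_in + Q̇/(ṁ c_p) = 23.0700 °C.
T(t) = T_ss + (T₀ − T_ss) e^(−t/τ). Set T = 24.19:
e^(−t/τ) = (24.19 − 23.0700)/(34.00 − 23.0700) = 0.102473
t = −35.2398 · ln(0.102473) = 80.2818 min.

80.28 min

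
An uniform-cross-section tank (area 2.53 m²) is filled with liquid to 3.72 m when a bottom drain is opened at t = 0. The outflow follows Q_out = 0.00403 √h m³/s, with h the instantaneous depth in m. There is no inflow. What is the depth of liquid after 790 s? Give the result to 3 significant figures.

A dh/dt = −Q_out = −0.00403 √h.
∫ h^(−1/2) dh = −(0.00403/A) ∫ dt, giving 2√h = 2√h₀ − (0.00403/A) t.
√h = √3.72 − 0.00403·790/(2·2.53) = 1.9287 − 0.62919 = 1.2995.
h = 1.2995² = 1.6888 m.

1.69 m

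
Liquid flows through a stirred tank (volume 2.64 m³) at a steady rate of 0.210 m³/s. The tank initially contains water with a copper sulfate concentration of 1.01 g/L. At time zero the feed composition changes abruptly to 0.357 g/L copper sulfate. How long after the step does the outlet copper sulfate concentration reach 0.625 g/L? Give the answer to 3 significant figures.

Species balance on the tank: V dC/dt = Q(C_in − C), so τ = V/Q = 12.571 s.
C(t) = C_in + (C₀ − C_in) e^(−t/τ). Set C = 0.625 and solve for t:
e^(−t/τ) = (C − C_in)/(C₀ − C_in) = (0.625 − 0.357)/(1.01 − 0.357) = 0.41041
t = −τ ln(…) = 12.571 × 0.89059 = 11.196 s.

11.2 s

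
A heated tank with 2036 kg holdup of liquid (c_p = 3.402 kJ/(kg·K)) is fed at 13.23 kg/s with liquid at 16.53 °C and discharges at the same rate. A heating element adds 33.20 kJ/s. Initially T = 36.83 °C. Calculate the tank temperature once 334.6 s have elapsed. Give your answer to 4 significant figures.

Heat balance on the well-mixed liquid: M c_p dT/dt = ṁ c_p (T_in − T) + 33.20.
τ = M/ṁ = 153.893 s; T_ss = T_in + Q̇/(ṁ c_p) = 16.53 + 33.20/(13.23·3.402) = 17.2676 °C.
This is linear first-order; T(t) = T_ss + (T₀ − T_ss) e^(−t/τ).
T(334.6) = 17.2676 + (19.5624)·e^(−334.6/153.893) = 17.2676 + (19.5624)·0.113694 = 19.4918 °C.

19.49 °C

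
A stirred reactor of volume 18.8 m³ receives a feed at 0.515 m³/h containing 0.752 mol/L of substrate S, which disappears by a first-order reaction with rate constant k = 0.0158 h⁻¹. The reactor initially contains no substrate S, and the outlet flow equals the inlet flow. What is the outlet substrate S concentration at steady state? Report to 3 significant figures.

Accumulation = in − out − consumed: V dC/dt = Q C_in − Q C − k V C.
At steady state: 0 = Q C_in − (Q + kV) C_ss, so C_ss = Q C_in/(Q + kV).
C_ss = 0.515·0.752/(0.515 + 0.0158·18.8) = 0.38728/0.81204 = 0.47692 mol/L.

0.477 mol/L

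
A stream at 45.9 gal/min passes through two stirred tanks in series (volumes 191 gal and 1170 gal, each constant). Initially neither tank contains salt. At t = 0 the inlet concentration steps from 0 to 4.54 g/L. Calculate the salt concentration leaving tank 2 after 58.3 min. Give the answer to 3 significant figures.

3.99 g/L

Species balance on tank i: dCᵢ/dt = (Cᵢ₋₁ − Cᵢ)/τᵢ with τᵢ = Vᵢ/Q.
τ₁ = 191/45.9 = 4.1612 min; τ₂ = 1170/45.9 = 25.490 min.
Solving the cascade with C₁(0)=C₂(0)=0 gives C₂(t) = C_in[1 − (τ₁ e^(−t/τ₁) − τ₂ e^(−t/τ₂))/(τ₁ − τ₂)].
At t = 58.3: e^(−t/τ₁) = 8.2300e-07, e^(−t/τ₂) = 0.10156.
C₂ = 4.54·[1 − (4.1612·8.2300e-07 − 25.490·0.10156)/(-21.329)] = 4.54·0.87863 = 3.9890 g/L.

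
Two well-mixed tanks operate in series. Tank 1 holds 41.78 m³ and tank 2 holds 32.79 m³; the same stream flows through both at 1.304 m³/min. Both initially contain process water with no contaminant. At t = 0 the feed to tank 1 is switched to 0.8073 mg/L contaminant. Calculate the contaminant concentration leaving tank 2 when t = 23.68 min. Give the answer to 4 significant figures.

0.1638 mg/L

Time constants: τᵢ = Vᵢ/Q for each well-mixed tank.
τ₁ = 41.78/1.304 = 32.0399 min; τ₂ = 32.79/1.304 = 25.1457 min.
Solving the cascade with C₁(0)=C₂(0)=0 gives C₂(t) = C_in[1 − (τ₁ e^(−t/τ₁) − τ₂ e^(−t/τ₂))/(τ₁ − τ₂)].
At t = 23.68: e^(−t/τ₁) = 0.477554, e^(−t/τ₂) = 0.389960.
C₂ = 0.8073·[1 − (32.0399·0.477554 − 25.1457·0.389960)/(6.89417)] = 0.8073·0.202958 = 0.163848 mg/L.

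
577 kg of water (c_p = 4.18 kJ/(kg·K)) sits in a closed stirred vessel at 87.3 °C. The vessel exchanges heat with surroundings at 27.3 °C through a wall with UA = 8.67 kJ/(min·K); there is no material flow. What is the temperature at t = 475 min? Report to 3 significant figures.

Lumped-capacitance energy balance: M c_p dT/dt = UA(T_amb − T).
dT/dt = (T_ss − T)/τ with T_ss = T_amb = 27.300 °C, τ = M c_p/UA = 577·4.18/8.67 = 278.18 min.
T approaches T_ss exponentially: T(t) = T_ss + (T₀ − T_ss) e^(−t/τ).
T(475) = 27.300 + (60.000)·0.18132 = 38.179 °C.

38.2 °C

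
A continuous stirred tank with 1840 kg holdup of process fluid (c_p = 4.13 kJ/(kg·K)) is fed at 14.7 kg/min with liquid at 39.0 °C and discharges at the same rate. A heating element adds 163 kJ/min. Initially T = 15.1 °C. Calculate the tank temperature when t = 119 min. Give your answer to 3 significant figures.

31.4 °C

Unsteady energy balance on the tank contents: M c_p dT/dt = ṁ c_p (T_in − T) + 163.
τ = M/ṁ = 125.17 min; T_ss = T_in + Q̇/(ṁ c_p) = 39.0 + 163/(14.7·4.13) = 41.685 °C.
Solution: T(t) = T_ss + (T₀ − T_ss) e^(−t/τ).
T(119) = 41.685 + (-26.585)·e^(−119/125.17) = 41.685 + (-26.585)·0.38647 = 31.411 °C.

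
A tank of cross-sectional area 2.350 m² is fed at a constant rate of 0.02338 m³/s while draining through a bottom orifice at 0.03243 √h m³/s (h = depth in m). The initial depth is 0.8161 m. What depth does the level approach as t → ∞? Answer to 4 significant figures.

0.5198 m

Volume balance on the tank: A dh/dt = Q_in − 0.03243 √h. At steady state dh/dt = 0:
Q_in = 0.03243 √h_ss ⇒ √h_ss = 0.02338/0.03243 = 0.720937.
h_ss = 0.720937² = 0.519751 m. (Since h₀ = 0.8161 m > h_ss, the level will fall toward this value.)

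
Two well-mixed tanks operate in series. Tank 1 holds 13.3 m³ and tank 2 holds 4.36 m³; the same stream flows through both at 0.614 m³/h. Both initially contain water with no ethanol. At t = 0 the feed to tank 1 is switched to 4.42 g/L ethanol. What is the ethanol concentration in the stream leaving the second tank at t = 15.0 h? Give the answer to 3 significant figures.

1.39 g/L

Species balance on tank i: dCᵢ/dt = (Cᵢ₋₁ − Cᵢ)/τᵢ with τᵢ = Vᵢ/Q.
τ₁ = 13.3/0.614 = 21.661 h; τ₂ = 4.36/0.614 = 7.1010 h.
Tank 1: C₁ = C_in(1 − e^(−t/τ₁)). Tank 2 (τ₁ ≠ τ₂): C₂ = C_in[1 − (τ₁ e^(−t/τ₁) − τ₂ e^(−t/τ₂))/(τ₁ − τ₂)].
At t = 15.0: e^(−t/τ₁) = 0.50033, e^(−t/τ₂) = 0.12095.
C₂ = 4.42·[1 − (21.661·0.50033 − 7.1010·0.12095)/(14.560)] = 4.42·0.31464 = 1.3907 g/L.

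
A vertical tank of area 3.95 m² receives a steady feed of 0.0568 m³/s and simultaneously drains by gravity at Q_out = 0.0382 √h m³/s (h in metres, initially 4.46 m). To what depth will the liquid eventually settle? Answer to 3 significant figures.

A dh/dt = Q_in − 0.0382 √h. Steady state requires inflow = outflow:
Q_in = 0.0382 √h_ss ⇒ √h_ss = 0.0568/0.0382 = 1.4869.
h_ss = 1.4869² = 2.2109 m. (Since h₀ = 4.46 m > h_ss, the level will fall toward this value.)

2.21 m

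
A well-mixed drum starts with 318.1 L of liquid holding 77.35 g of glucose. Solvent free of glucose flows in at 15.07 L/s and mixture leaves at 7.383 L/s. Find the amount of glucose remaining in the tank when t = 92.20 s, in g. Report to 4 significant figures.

25.10 g

Total volume: dV/dt = Q_in − Q_out = 7.68700 L/s, so V(t) = 318.1 + 7.68700 t and V(92.20) = 1026.84 L.
Solute balance: dm/dt = 0 − Q_out C = −Q_out m/V(t).
dm/m = −Q_out dt/(V₀ + 7.68700 t); integrating gives ln(m/m₀) = −(Q_out/(Q_in−Q_out)) ln(V/V₀).
m = m₀ (V₀/V)^(Q_out/(Q_in−Q_out)) = 77.35 × (318.1/1026.84)^(0.960453) = 25.0985 g.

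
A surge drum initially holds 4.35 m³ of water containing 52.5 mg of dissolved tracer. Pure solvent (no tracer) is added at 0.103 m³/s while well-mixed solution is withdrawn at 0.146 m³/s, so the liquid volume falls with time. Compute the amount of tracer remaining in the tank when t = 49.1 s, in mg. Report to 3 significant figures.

5.50 mg

Let m(t) be the amount of tracer. Volume: V(t) = V₀ + (Q_in − Q_out) t = 4.35 − 0.043000 t; V(49.1) = 2.2387 m³.
Species balance (pure solvent in): dm/dt = −Q_out · m/V(t).
Separate: dm/m = −Q_out dt/V(t) ⇒ ln(m/m₀) = −(Q_out/(Q_in−Q_out)) ln(V/V₀).
m = m₀ (V₀/V)^(Q_out/(Q_in−Q_out)) = 52.5 × (4.35/2.2387)^(-3.3953) = 5.5033 mg.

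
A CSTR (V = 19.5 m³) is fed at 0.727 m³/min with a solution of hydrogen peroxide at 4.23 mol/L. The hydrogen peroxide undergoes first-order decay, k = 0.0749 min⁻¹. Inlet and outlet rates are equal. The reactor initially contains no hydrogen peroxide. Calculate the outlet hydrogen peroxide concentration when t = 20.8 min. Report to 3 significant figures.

V dC/dt = Q(C_in − C) − k V C.
dC/dt = (Q/V) C_in − (Q/V + k) C; effective rate a = Q/V + k = 0.037282 + 0.0749 = 0.11218 min⁻¹.
C_ss = Q C_in/(Q + kV) = 1.4058 mol/L; C(t) = C_ss + (C₀ − C_ss) e^(−a t).
C(20.8) = 1.4058 + (-1.4058)·e^(−0.11218·20.8) = 1.4058 + (-1.4058)·0.096967 = 1.2695 mol/L.

1.27 mol/L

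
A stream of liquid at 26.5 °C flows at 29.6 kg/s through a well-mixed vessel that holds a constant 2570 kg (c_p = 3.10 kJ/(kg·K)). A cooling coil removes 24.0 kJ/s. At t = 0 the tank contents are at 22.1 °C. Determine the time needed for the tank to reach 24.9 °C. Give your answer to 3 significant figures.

98.0 s

M c_p dT/dt = ṁ c_p (T_in − T) − Q̇.
τ = M/ṁ = 86.824 s; T_ss = T_in − Q̇/(ṁ c_p) = 26.238 °C.
T(t) = T_ss + (T₀ − T_ss) e^(−t/τ). Set T = 24.9:
e^(−t/τ) = (24.9 − 26.238)/(22.1 − 26.238) = 0.32342
t = −86.824 · ln(0.32342) = 98.008 s.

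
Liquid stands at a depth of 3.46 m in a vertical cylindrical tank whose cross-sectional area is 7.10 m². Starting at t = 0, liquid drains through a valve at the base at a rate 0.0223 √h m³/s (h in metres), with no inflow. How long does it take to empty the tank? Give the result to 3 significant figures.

A dh/dt = −Q_out = −0.0223 √h.
∫ h^(−1/2) dh = −(0.0223/A) ∫ dt, giving 2√h = 2√h₀ − (0.0223/A) t.
Tank is empty when √h = 0: t_empty = 2A√h₀/0.0223.
t_empty = 2·7.10·√3.46/0.0223 = 14.200·1.8601/0.0223 = 1184.5 s.

1180 s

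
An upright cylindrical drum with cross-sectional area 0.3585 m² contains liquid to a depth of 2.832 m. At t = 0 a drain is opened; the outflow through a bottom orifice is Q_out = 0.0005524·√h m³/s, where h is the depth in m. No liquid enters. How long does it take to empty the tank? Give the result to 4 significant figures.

A dh/dt = −Q_out = −0.0005524 √h.
∫ h^(−1/2) dh = −(0.0005524/A) ∫ dt, giving 2√h = 2√h₀ − (0.0005524/A) t.
Tank is empty when √h = 0: t_empty = 2A√h₀/0.0005524.
t_empty = 2·0.3585·√2.832/0.0005524 = 0.717000·1.68285/0.0005524 = 2184.30 s.

2184 s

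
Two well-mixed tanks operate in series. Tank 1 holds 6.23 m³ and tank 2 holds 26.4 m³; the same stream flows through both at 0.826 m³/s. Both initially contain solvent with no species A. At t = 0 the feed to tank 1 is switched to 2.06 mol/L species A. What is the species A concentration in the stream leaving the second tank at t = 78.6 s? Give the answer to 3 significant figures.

Species balance on tank i: dCᵢ/dt = (Cᵢ₋₁ − Cᵢ)/τᵢ with τᵢ = Vᵢ/Q.
τ₁ = 6.23/0.826 = 7.5424 s; τ₂ = 26.4/0.826 = 31.961 s.
Solving the cascade with C₁(0)=C₂(0)=0 gives C₂(t) = C_in[1 − (τ₁ e^(−t/τ₁) − τ₂ e^(−t/τ₂))/(τ₁ − τ₂)].
At t = 78.6: e^(−t/τ₁) = 2.9796e-05, e^(−t/τ₂) = 0.085501.
C₂ = 2.06·[1 − (7.5424·2.9796e-05 − 31.961·0.085501)/(-24.419)] = 2.06·0.88810 = 1.8295 mol/L.

1.83 mol/L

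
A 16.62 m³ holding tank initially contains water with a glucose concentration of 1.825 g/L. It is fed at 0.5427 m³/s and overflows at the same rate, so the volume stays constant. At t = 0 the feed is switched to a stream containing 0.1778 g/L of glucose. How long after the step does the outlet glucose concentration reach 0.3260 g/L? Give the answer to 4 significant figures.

73.75 s

Species balance: V dC/dt = Q(C_in − C) ⇒ τ = V/Q = 30.6247 s.
C(t) = C_in + (C₀ − C_in) e^(−t/τ). Set C = 0.3260 and solve for t:
e^(−t/τ) = (C − C_in)/(C₀ − C_in) = (0.3260 − 0.1778)/(1.825 − 0.1778) = 0.0899709
t = −τ ln(…) = 30.6247 × 2.40827 = 73.7524 s.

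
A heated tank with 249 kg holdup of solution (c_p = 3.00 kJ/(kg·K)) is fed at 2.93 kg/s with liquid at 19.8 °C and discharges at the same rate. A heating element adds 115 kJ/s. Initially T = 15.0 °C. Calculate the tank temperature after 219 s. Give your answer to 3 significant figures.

31.5 °C

First-law balance (no shaft work): M c_p dT/dt = ṁ c_p (T_in − T) + 115.
τ = M/ṁ = 84.983 s; T_ss = T_in + Q̇/(ṁ c_p) = 19.8 + 115/(2.93·3.00) = 32.883 °C.
This is linear first-order; T(t) = T_ss + (T₀ − T_ss) e^(−t/τ).
T(219) = 32.883 + (-17.883)·e^(−219/84.983) = 32.883 + (-17.883)·0.076003 = 31.524 °C.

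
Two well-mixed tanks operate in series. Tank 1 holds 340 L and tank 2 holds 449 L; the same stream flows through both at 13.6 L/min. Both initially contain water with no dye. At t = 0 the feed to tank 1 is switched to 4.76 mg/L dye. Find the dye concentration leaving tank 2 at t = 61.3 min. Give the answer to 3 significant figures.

2.98 mg/L

Time constants: τᵢ = Vᵢ/Q for each well-mixed tank.
τ₁ = 340/13.6 = 25.000 min; τ₂ = 449/13.6 = 33.015 min.
Solving the cascade with C₁(0)=C₂(0)=0 gives C₂(t) = C_in[1 − (τ₁ e^(−t/τ₁) − τ₂ e^(−t/τ₂))/(τ₁ − τ₂)].
At t = 61.3: e^(−t/τ₁) = 0.086121, e^(−t/τ₂) = 0.15618.
C₂ = 4.76·[1 − (25.000·0.086121 − 33.015·0.15618)/(-8.0147)] = 4.76·0.62529 = 2.9764 mg/L.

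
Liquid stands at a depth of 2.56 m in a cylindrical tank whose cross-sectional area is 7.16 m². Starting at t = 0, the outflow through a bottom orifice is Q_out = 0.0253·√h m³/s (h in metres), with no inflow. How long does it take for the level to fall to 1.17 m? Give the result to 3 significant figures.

293 s

Mass balance (ρ constant): A dh/dt = −0.0253 √h.
Separate and integrate: 2(√h − √h₀) = −(0.0253/A) t.
t = 2A(√h₀ − √h)/0.0253 = 2·7.16·(√2.56 − √1.17)/0.0253
  = 14.320 × (1.6000 − 1.0817) / 0.0253 = 293.38 s.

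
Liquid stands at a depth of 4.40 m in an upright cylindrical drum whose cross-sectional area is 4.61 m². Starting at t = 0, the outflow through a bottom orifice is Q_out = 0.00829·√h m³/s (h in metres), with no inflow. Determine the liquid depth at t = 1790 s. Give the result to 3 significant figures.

With no inflow, A dh/dt = −0.00829 √h.
∫ h^(−1/2) dh = −(0.00829/A) ∫ dt, giving 2√h = 2√h₀ − (0.00829/A) t.
√h = √4.40 − 0.00829·1790/(2·4.61) = 2.0976 − 1.6094 = 0.48817.
h = 0.48817² = 0.23831 m.

0.238 m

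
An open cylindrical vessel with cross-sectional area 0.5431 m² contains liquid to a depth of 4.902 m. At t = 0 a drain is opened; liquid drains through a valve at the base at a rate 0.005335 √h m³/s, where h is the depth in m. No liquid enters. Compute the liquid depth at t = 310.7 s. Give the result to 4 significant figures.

A dh/dt = −Q_out = −0.005335 √h.
This is separable: 2 d(√h)/dt = −0.005335/A, so √h = √h₀ − (0.005335/(2A)) t.
√h = √4.902 − 0.005335·310.7/(2·0.5431) = 2.21405 − 1.52604 = 0.688006.
h = 0.688006² = 0.473353 m.

0.4734 m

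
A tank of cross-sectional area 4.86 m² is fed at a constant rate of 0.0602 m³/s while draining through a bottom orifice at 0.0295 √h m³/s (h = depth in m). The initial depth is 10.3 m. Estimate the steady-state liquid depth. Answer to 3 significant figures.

4.16 m

Level balance: A dh/dt = 0.0602 − 0.0295 √h. Setting dh/dt = 0:
Q_in = 0.0295 √h_ss ⇒ √h_ss = 0.0602/0.0295 = 2.0407.
h_ss = 2.0407² = 4.1644 m. (Since h₀ = 10.3 m > h_ss, the level will fall toward this value.)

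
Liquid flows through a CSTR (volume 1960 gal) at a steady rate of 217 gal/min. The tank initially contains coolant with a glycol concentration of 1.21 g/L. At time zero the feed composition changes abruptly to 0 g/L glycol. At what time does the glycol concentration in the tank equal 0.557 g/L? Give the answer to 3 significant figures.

7.01 min

Species balance: V dC/dt = Q(C_in − C) ⇒ τ = V/Q = 9.0323 min.
C(t) = C_in + (C₀ − C_in) e^(−t/τ). Set C = 0.557 and solve for t:
e^(−t/τ) = (C − C_in)/(C₀ − C_in) = (0.557 − 0)/(1.21 − 0) = 0.46033
t = −τ ln(…) = 9.0323 × 0.77581 = 7.0073 min.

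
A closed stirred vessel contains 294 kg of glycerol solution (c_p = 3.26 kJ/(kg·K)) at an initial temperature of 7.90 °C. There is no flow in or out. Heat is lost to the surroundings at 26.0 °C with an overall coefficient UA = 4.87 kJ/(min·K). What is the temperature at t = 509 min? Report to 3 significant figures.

Unsteady energy balance on the tank contents: M c_p dT/dt = −UA(T − T_amb).
dT/dt = (T_ss − T)/τ with T_ss = T_amb = 26.000 °C, τ = M c_p/UA = 294·3.26/4.87 = 196.80 min.
Solution: T(t) = T_ss + (T₀ − T_ss) e^(−t/τ).
T(509) = 26.000 + (-18.100)·0.075297 = 24.637 °C.

24.6 °C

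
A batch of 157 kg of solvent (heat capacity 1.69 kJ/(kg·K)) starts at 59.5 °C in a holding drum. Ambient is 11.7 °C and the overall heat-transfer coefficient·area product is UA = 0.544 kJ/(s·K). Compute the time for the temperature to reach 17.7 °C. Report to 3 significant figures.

1010 s

M c_p dT/dt = −UA(T − T_amb).
τ = M c_p/UA = 487.74 s; T_ss = T_amb = 11.700 °C.
T(t) = T_ss + (T₀ − T_ss)e^(−t/τ); set T = 17.7:
t = −τ ln[(T − T_ss)/(T₀ − T_ss)] = −487.74 · ln(0.12552) = 1012.2 s.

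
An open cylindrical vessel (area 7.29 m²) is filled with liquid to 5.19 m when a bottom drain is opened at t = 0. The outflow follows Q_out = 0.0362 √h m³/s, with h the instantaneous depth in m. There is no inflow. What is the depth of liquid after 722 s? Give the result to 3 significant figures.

With no inflow, A dh/dt = −0.0362 √h.
Separate and integrate: 2(√h − √h₀) = −(0.0362/A) t.
√h = √5.19 − 0.0362·722/(2·7.29) = 2.2782 − 1.7926 = 0.48554.
h = 0.48554² = 0.23575 m.

0.236 m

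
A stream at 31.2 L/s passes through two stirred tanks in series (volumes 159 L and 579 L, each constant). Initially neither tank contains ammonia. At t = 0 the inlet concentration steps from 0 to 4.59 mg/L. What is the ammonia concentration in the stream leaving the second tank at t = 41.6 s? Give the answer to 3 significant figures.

3.92 mg/L

Species balance on tank i: dCᵢ/dt = (Cᵢ₋₁ − Cᵢ)/τᵢ with τᵢ = Vᵢ/Q.
τ₁ = 159/31.2 = 5.0962 s; τ₂ = 579/31.2 = 18.558 s.
Tank 1: C₁ = C_in(1 − e^(−t/τ₁)). Tank 2 (τ₁ ≠ τ₂): C₂ = C_in[1 − (τ₁ e^(−t/τ₁) − τ₂ e^(−t/τ₂))/(τ₁ − τ₂)].
At t = 41.6: e^(−t/τ₁) = 0.00028500, e^(−t/τ₂) = 0.10628.
C₂ = 4.59·[1 − (5.0962·0.00028500 − 18.558·0.10628)/(-13.462)] = 4.59·0.85359 = 3.9180 mg/L.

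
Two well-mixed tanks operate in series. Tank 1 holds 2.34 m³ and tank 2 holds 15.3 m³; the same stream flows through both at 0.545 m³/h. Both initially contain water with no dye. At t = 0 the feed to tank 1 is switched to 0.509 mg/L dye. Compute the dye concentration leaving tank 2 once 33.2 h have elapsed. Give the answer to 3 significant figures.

Time constants: τᵢ = Vᵢ/Q for each well-mixed tank.
τ₁ = 2.34/0.545 = 4.2936 h; τ₂ = 15.3/0.545 = 28.073 h.
Tank 1: C₁ = C_in(1 − e^(−t/τ₁)). Tank 2 (τ₁ ≠ τ₂): C₂ = C_in[1 − (τ₁ e^(−t/τ₁) − τ₂ e^(−t/τ₂))/(τ₁ − τ₂)].
At t = 33.2: e^(−t/τ₁) = 0.00043836, e^(−t/τ₂) = 0.30648.
C₂ = 0.509·[1 − (4.2936·0.00043836 − 28.073·0.30648)/(-23.780)] = 0.509·0.63827 = 0.32488 mg/L.

0.325 mg/L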